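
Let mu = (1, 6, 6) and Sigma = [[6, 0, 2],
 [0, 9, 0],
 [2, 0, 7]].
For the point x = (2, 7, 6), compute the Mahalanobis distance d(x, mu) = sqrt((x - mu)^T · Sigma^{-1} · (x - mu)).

Step 1 — centre the observation: (x - mu) = (1, 1, 0).

Step 2 — invert Sigma (cofactor / det for 3×3, or solve directly):
  Sigma^{-1} = [[0.1842, 0, -0.0526],
 [0, 0.1111, 0],
 [-0.0526, 0, 0.1579]].

Step 3 — form the quadratic (x - mu)^T · Sigma^{-1} · (x - mu):
  Sigma^{-1} · (x - mu) = (0.1842, 0.1111, -0.0526).
  (x - mu)^T · [Sigma^{-1} · (x - mu)] = (1)·(0.1842) + (1)·(0.1111) + (0)·(-0.0526) = 0.2953.

Step 4 — take square root: d = √(0.2953) ≈ 0.5434.

d(x, mu) = √(0.2953) ≈ 0.5434


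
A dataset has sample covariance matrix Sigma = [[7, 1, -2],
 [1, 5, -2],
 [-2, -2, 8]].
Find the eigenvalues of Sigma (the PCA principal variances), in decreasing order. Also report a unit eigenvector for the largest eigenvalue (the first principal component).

Step 1 — characteristic polynomial p(λ) = det(λI - Sigma) = λ³ - tr·λ² + c_1·λ - det, where tr = trace, c_1 = sum of the principal 2×2 minors, det = det(Sigma):
  tr = 7 + 5 + 8 = 20,
  c_1 = (7·5 - (1)²) + (7·8 - (-2)²) + (5·8 - (-2)²) = 34 + 52 + 36 = 122,
  det = 7·(5·8 - (-2)²) - (1)·((1)·8 - (-2)·(-2)) + (-2)·((1)·(-2) - 5·(-2)) = 7·(36) - (1)·(4) + (-2)·(8) = 232.
  So p(λ) = λ³ - 20λ² + 122λ - 232.
Step 2 — look for an integer root (rational root theorem: any rational root is an integer divisor of 232). Testing λ = 4:
  p(4) = 64 - 320 + 488 - 232 = 0  ✓
  Dividing out (λ - 4): p(λ) = (λ - 4)(λ² - 16λ + 58).
Step 3 — remaining eigenvalues from the quadratic λ² - 16λ + 58 = 0:
  Δ = 16² - 4·58 = 256 - 232 = 24,  λ = (16 ± √24)/2 = (16 ± 4.899)/2 ≈ 10.4495 or 5.5505.
  Sorted: λ_1 = 10.4495,  λ_2 = 5.5505,  λ_3 = 4  (check: sum = 20 = tr ✓).

Step 4 — unit eigenvector for λ_1 ≈ 10.4495: v spans the null space of (Sigma - λ_1 I), whose rows are
  r_1 = (-3.4495, 1, -2),  r_2 = (1, -5.4495, -2),  r_3 = (-2, -2, -2.4495).
  v is orthogonal to every row, so take v ∝ r_1 × r_2 = ((1)·(-2) - (-2)·(-5.4495), (-2)·(1) - (-3.4495)·(-2), (-3.4495)·(-5.4495) - (1)·(1)) ≈ (-12.899, -8.899, 17.798).
  Rescale (multiply by -1 so the first nonzero entry is positive): u = (12.899, 8.899, -17.798).
  ||u|| = √((12.899)² + (8.899)² + (-17.798)²) = √(562.3429) ≈ 23.7138,  v_1 = u/||u|| ≈ (0.5439, 0.3753, -0.7505) (||v_1|| = 1).

λ_1 = 10.4495,  λ_2 = 5.5505,  λ_3 = 4;  v_1 ≈ (0.5439, 0.3753, -0.7505)


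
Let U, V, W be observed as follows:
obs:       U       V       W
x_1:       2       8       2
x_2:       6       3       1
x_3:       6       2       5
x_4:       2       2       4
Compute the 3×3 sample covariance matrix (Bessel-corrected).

Step 1 — column means:
  mean(U) = (2 + 6 + 6 + 2) / 4 = 16/4 = 4
  mean(V) = (8 + 3 + 2 + 2) / 4 = 15/4 = 3.75
  mean(W) = (2 + 1 + 5 + 4) / 4 = 12/4 = 3

Step 2 — sample covariance S[i,j] = (1/(n-1)) · Σ_k (x_{k,i} - mean_i) · (x_{k,j} - mean_j), with n-1 = 3.
  S[U,U] = ((-2)·(-2) + (2)·(2) + (2)·(2) + (-2)·(-2)) / 3 = 16/3 = 5.3333
  S[U,V] = ((-2)·(4.25) + (2)·(-0.75) + (2)·(-1.75) + (-2)·(-1.75)) / 3 = -10/3 = -3.3333
  S[U,W] = ((-2)·(-1) + (2)·(-2) + (2)·(2) + (-2)·(1)) / 3 = 0/3 = 0
  S[V,V] = ((4.25)·(4.25) + (-0.75)·(-0.75) + (-1.75)·(-1.75) + (-1.75)·(-1.75)) / 3 = 24.75/3 = 8.25
  S[V,W] = ((4.25)·(-1) + (-0.75)·(-2) + (-1.75)·(2) + (-1.75)·(1)) / 3 = -8/3 = -2.6667
  S[W,W] = ((-1)·(-1) + (-2)·(-2) + (2)·(2) + (1)·(1)) / 3 = 10/3 = 3.3333

S is symmetric (S[j,i] = S[i,j]). Assembling:

S = [[5.3333, -3.3333, 0],
 [-3.3333, 8.25, -2.6667],
 [0, -2.6667, 3.3333]]


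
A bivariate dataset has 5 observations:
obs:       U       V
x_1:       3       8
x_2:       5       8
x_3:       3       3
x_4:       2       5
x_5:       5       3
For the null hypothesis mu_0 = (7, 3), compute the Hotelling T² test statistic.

Step 1 — sample mean vector:
  mean(U) = (3 + 5 + 3 + 2 + 5) / 5 = 18/5 = 3.6
  mean(V) = (8 + 8 + 3 + 5 + 3) / 5 = 27/5 = 5.4
  x̄ = (3.6, 5.4),  deviation x̄ - mu_0 = (3.6, 5.4) - (7, 3) = (-3.4, 2.4).

Step 2 — sample covariance matrix, S[i,j] = (1/(n-1)) · Σ_k (x_{k,i} - mean_i) · (x_{k,j} - mean_j), divisor n-1 = 4:
  S[U,U] = ((-0.6)·(-0.6) + (1.4)·(1.4) + (-0.6)·(-0.6) + (-1.6)·(-1.6) + (1.4)·(1.4)) / 4 = 7.2/4 = 1.8
  S[U,V] = ((-0.6)·(2.6) + (1.4)·(2.6) + (-0.6)·(-2.4) + (-1.6)·(-0.4) + (1.4)·(-2.4)) / 4 = 0.8/4 = 0.2
  S[V,V] = ((2.6)·(2.6) + (2.6)·(2.6) + (-2.4)·(-2.4) + (-0.4)·(-0.4) + (-2.4)·(-2.4)) / 4 = 25.2/4 = 6.3
  S = [[1.8, 0.2],
 [0.2, 6.3]].

Step 3 — invert S. det(S) = 1.8·6.3 - (0.2)² = 11.3.
  S^{-1} = (1/det) · [[d, -b], [-b, a]] = [[0.5575, -0.0177],
 [-0.0177, 0.1593]].

Step 4 — quadratic form (x̄ - mu_0)^T · S^{-1} · (x̄ - mu_0):
  S^{-1} · (x̄ - mu_0) = (-1.9381, 0.4425),
  (x̄ - mu_0)^T · [...] = (-3.4)·(-1.9381) + (2.4)·(0.4425) = 7.6513.

Step 5 — scale by n: T² = 5 · 7.6513 = 38.2566.

T² ≈ 38.2566


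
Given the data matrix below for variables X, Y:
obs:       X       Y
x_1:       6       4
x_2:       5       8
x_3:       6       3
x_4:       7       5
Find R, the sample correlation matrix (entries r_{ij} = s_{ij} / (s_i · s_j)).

Step 1 — column means:
  mean(X) = (6 + 5 + 6 + 7) / 4 = 24/4 = 6
  mean(Y) = (4 + 8 + 3 + 5) / 4 = 20/4 = 5

Step 2 — sample variances and covariances s[i,j] = (1/(n-1)) · Σ_k (x_{k,i} - mean_i) · (x_{k,j} - mean_j), with n-1 = 3:
  s[X,X] = ((0)·(0) + (-1)·(-1) + (0)·(0) + (1)·(1)) / 3 = 2/3 = 0.6667
  s[X,Y] = ((0)·(-1) + (-1)·(3) + (0)·(-2) + (1)·(0)) / 3 = -3/3 = -1
  s[Y,Y] = ((-1)·(-1) + (3)·(3) + (-2)·(-2) + (0)·(0)) / 3 = 14/3 = 4.6667
  Sample standard deviations s_i = √(s[i,i]):
  s(X) = √(0.6667) = 0.8165
  s(Y) = √(4.6667) = 2.1602

Step 3 — r_{ij} = s_{ij} / (s_i · s_j):
  r[X,X] = 1 (diagonal).
  r[X,Y] = -1 / (0.8165 · 2.1602) = -1 / 1.7638 = -0.5669
  r[Y,Y] = 1 (diagonal).

R is symmetric with unit diagonal. Assembling:

R = [[1, -0.5669],
 [-0.5669, 1]]


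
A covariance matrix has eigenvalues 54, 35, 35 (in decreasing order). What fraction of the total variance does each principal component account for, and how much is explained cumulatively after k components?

Step 1 — total variance = trace(Sigma) = Σ λ_i = 54 + 35 + 35 = 124.

Step 2 — fraction explained by component i = λ_i / Σ λ:
  PC1: 54/124 = 0.4355
  PC2: 35/124 = 0.2823
  PC3: 35/124 = 0.2823

Step 3 — cumulative fraction after k components = (λ_1 + ... + λ_k) / Σ λ:
  k = 1: 54/124 = 0.4355
  k = 2: (54 + 35)/124 = 89/124 = 0.7177
  k = 3: (54 + 35 + 35)/124 = 124/124 = 1

Summary (fraction, with percent):

explained: PC1 0.4355 (43.55%), PC2 0.2823 (28.23%), PC3 0.2823 (28.23%);  cumulative: 0.4355, 0.7177, 1


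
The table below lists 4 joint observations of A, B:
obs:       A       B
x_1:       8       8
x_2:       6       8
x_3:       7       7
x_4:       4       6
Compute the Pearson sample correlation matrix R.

Step 1 — column means:
  mean(A) = (8 + 6 + 7 + 4) / 4 = 25/4 = 6.25
  mean(B) = (8 + 8 + 7 + 6) / 4 = 29/4 = 7.25

Step 2 — sample variances and covariances s[i,j] = (1/(n-1)) · Σ_k (x_{k,i} - mean_i) · (x_{k,j} - mean_j), with n-1 = 3:
  s[A,A] = ((1.75)·(1.75) + (-0.25)·(-0.25) + (0.75)·(0.75) + (-2.25)·(-2.25)) / 3 = 8.75/3 = 2.9167
  s[A,B] = ((1.75)·(0.75) + (-0.25)·(0.75) + (0.75)·(-0.25) + (-2.25)·(-1.25)) / 3 = 3.75/3 = 1.25
  s[B,B] = ((0.75)·(0.75) + (0.75)·(0.75) + (-0.25)·(-0.25) + (-1.25)·(-1.25)) / 3 = 2.75/3 = 0.9167
  Sample standard deviations s_i = √(s[i,i]):
  s(A) = √(2.9167) = 1.7078
  s(B) = √(0.9167) = 0.9574

Step 3 — r_{ij} = s_{ij} / (s_i · s_j):
  r[A,A] = 1 (diagonal).
  r[A,B] = 1.25 / (1.7078 · 0.9574) = 1.25 / 1.6351 = 0.7645
  r[B,B] = 1 (diagonal).

R is symmetric with unit diagonal. Assembling:

R = [[1, 0.7645],
 [0.7645, 1]]


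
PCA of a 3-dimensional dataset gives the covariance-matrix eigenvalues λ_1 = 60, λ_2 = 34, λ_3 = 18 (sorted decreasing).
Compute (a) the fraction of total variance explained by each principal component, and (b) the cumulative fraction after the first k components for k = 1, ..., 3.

Step 1 — total variance = trace(Sigma) = Σ λ_i = 60 + 34 + 18 = 112.

Step 2 — fraction explained by component i = λ_i / Σ λ:
  PC1: 60/112 = 0.5357
  PC2: 34/112 = 0.3036
  PC3: 18/112 = 0.1607

Step 3 — cumulative fraction after k components = (λ_1 + ... + λ_k) / Σ λ:
  k = 1: 60/112 = 0.5357
  k = 2: (60 + 34)/112 = 94/112 = 0.8393
  k = 3: (60 + 34 + 18)/112 = 112/112 = 1

Summary (fraction, with percent):

explained: PC1 0.5357 (53.57%), PC2 0.3036 (30.36%), PC3 0.1607 (16.07%);  cumulative: 0.5357, 0.8393, 1


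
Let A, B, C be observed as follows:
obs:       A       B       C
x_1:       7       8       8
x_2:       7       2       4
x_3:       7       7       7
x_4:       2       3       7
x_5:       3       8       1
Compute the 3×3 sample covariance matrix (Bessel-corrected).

Step 1 — column means:
  mean(A) = (7 + 7 + 7 + 2 + 3) / 5 = 26/5 = 5.2
  mean(B) = (8 + 2 + 7 + 3 + 8) / 5 = 28/5 = 5.6
  mean(C) = (8 + 4 + 7 + 7 + 1) / 5 = 27/5 = 5.4

Step 2 — sample covariance S[i,j] = (1/(n-1)) · Σ_k (x_{k,i} - mean_i) · (x_{k,j} - mean_j), with n-1 = 4.
  S[A,A] = ((1.8)·(1.8) + (1.8)·(1.8) + (1.8)·(1.8) + (-3.2)·(-3.2) + (-2.2)·(-2.2)) / 4 = 24.8/4 = 6.2
  S[A,B] = ((1.8)·(2.4) + (1.8)·(-3.6) + (1.8)·(1.4) + (-3.2)·(-2.6) + (-2.2)·(2.4)) / 4 = 3.4/4 = 0.85
  S[A,C] = ((1.8)·(2.6) + (1.8)·(-1.4) + (1.8)·(1.6) + (-3.2)·(1.6) + (-2.2)·(-4.4)) / 4 = 9.6/4 = 2.4
  S[B,B] = ((2.4)·(2.4) + (-3.6)·(-3.6) + (1.4)·(1.4) + (-2.6)·(-2.6) + (2.4)·(2.4)) / 4 = 33.2/4 = 8.3
  S[B,C] = ((2.4)·(2.6) + (-3.6)·(-1.4) + (1.4)·(1.6) + (-2.6)·(1.6) + (2.4)·(-4.4)) / 4 = -1.2/4 = -0.3
  S[C,C] = ((2.6)·(2.6) + (-1.4)·(-1.4) + (1.6)·(1.6) + (1.6)·(1.6) + (-4.4)·(-4.4)) / 4 = 33.2/4 = 8.3

S is symmetric (S[j,i] = S[i,j]). Assembling:

S = [[6.2, 0.85, 2.4],
 [0.85, 8.3, -0.3],
 [2.4, -0.3, 8.3]]


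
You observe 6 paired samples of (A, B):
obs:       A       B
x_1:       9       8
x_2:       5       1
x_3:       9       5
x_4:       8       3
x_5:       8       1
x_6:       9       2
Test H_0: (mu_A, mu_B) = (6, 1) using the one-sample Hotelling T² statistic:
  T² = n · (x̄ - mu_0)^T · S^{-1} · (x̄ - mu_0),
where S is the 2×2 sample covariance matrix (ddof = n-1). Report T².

Step 1 — sample mean vector:
  mean(A) = (9 + 5 + 9 + 8 + 8 + 9) / 6 = 48/6 = 8
  mean(B) = (8 + 1 + 5 + 3 + 1 + 2) / 6 = 20/6 = 3.3333
  x̄ = (8, 3.3333),  deviation x̄ - mu_0 = (8, 3.3333) - (6, 1) = (2, 2.3333).

Step 2 — sample covariance matrix, S[i,j] = (1/(n-1)) · Σ_k (x_{k,i} - mean_i) · (x_{k,j} - mean_j), divisor n-1 = 5:
  S[A,A] = ((1)·(1) + (-3)·(-3) + (1)·(1) + (0)·(0) + (0)·(0) + (1)·(1)) / 5 = 12/5 = 2.4
  S[A,B] = ((1)·(4.6667) + (-3)·(-2.3333) + (1)·(1.6667) + (0)·(-0.3333) + (0)·(-2.3333) + (1)·(-1.3333)) / 5 = 12/5 = 2.4
  S[B,B] = ((4.6667)·(4.6667) + (-2.3333)·(-2.3333) + (1.6667)·(1.6667) + (-0.3333)·(-0.3333) + (-2.3333)·(-2.3333) + (-1.3333)·(-1.3333)) / 5 = 37.3333/5 = 7.4667
  S = [[2.4, 2.4],
 [2.4, 7.4667]].

Step 3 — invert S. det(S) = 2.4·7.4667 - (2.4)² = 12.16.
  S^{-1} = (1/det) · [[d, -b], [-b, a]] = [[0.614, -0.1974],
 [-0.1974, 0.1974]].

Step 4 — quadratic form (x̄ - mu_0)^T · S^{-1} · (x̄ - mu_0):
  S^{-1} · (x̄ - mu_0) = (0.7675, 0.0658),
  (x̄ - mu_0)^T · [...] = (2)·(0.7675) + (2.3333)·(0.0658) = 1.6886.

Step 5 — scale by n: T² = 6 · 1.6886 = 10.1316.

T² ≈ 10.1316


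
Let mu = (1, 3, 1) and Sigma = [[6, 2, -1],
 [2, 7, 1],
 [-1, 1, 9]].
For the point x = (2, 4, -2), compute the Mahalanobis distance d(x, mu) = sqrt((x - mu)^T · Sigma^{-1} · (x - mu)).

Step 1 — centre the observation: (x - mu) = (1, 1, -3).

Step 2 — invert Sigma (cofactor / det for 3×3, or solve directly):
  Sigma^{-1} = [[0.1908, -0.0585, 0.0277],
 [-0.0585, 0.1631, -0.0246],
 [0.0277, -0.0246, 0.1169]].

Step 3 — form the quadratic (x - mu)^T · Sigma^{-1} · (x - mu):
  Sigma^{-1} · (x - mu) = (0.0492, 0.1785, -0.3477).
  (x - mu)^T · [Sigma^{-1} · (x - mu)] = (1)·(0.0492) + (1)·(0.1785) + (-3)·(-0.3477) = 1.2708.

Step 4 — take square root: d = √(1.2708) ≈ 1.1273.

d(x, mu) = √(1.2708) ≈ 1.1273


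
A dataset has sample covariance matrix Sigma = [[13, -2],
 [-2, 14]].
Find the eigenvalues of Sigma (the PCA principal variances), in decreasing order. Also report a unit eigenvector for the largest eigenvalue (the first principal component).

Step 1 — characteristic polynomial of 2×2 Sigma:
  det(Sigma - λI) = λ² - trace · λ + det = 0.
  trace = 13 + 14 = 27, det = 13·14 - (-2)² = 178.
Step 2 — discriminant:
  Δ = trace² - 4·det = 729 - 712 = 17.
Step 3 — eigenvalues:
  λ = (trace ± √Δ)/2 = (27 ± 4.1231)/2,
  λ_1 = 15.5616,  λ_2 = 11.4384.

Step 4 — unit eigenvector for λ_1: solve (Sigma - λ_1 I)v = 0. First row:
  (13 - 15.5616)·v_x + (-2)·v_y = 0, i.e. (-2.5616)·v_x + (-2)·v_y = 0,
  so v ∝ (b, λ_1 - a) = (-2, 2.5616); multiply by -1 so the first entry is positive: u = (2, -2.5616).
  ||u|| = √((2)² + (-2.5616)²) = √(10.5616) ≈ 3.2499,
  v_1 = u/||u|| ≈ (0.6154, -0.7882) (||v_1|| = 1).

λ_1 = 15.5616,  λ_2 = 11.4384;  v_1 ≈ (0.6154, -0.7882)


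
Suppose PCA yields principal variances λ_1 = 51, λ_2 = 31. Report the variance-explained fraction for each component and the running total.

Step 1 — total variance = trace(Sigma) = Σ λ_i = 51 + 31 = 82.

Step 2 — fraction explained by component i = λ_i / Σ λ:
  PC1: 51/82 = 0.622
  PC2: 31/82 = 0.378

Step 3 — cumulative fraction after k components = (λ_1 + ... + λ_k) / Σ λ:
  k = 1: 51/82 = 0.622
  k = 2: (51 + 31)/82 = 82/82 = 1

Summary (fraction, with percent):

explained: PC1 0.622 (62.2%), PC2 0.378 (37.8%);  cumulative: 0.622, 1


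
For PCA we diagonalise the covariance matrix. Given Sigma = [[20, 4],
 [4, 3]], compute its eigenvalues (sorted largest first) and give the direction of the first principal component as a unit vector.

Step 1 — characteristic polynomial of 2×2 Sigma:
  det(Sigma - λI) = λ² - trace · λ + det = 0.
  trace = 20 + 3 = 23, det = 20·3 - (4)² = 44.
Step 2 — discriminant:
  Δ = trace² - 4·det = 529 - 176 = 353.
Step 3 — eigenvalues:
  λ = (trace ± √Δ)/2 = (23 ± 18.7883)/2,
  λ_1 = 20.8941,  λ_2 = 2.1059.

Step 4 — unit eigenvector for λ_1: solve (Sigma - λ_1 I)v = 0. First row:
  (20 - 20.8941)·v_x + (4)·v_y = 0, i.e. (-0.8941)·v_x + (4)·v_y = 0,
  so v ∝ (b, λ_1 - a) = (4, 0.8941) = u.
  ||u|| = √((4)² + (0.8941)²) = √(16.7995) ≈ 4.0987,
  v_1 = u/||u|| ≈ (0.9759, 0.2182) (||v_1|| = 1).

λ_1 = 20.8941,  λ_2 = 2.1059;  v_1 ≈ (0.9759, 0.2182)


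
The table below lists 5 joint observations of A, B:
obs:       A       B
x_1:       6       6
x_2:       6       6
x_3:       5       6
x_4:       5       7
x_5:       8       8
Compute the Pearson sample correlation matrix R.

Step 1 — column means:
  mean(A) = (6 + 6 + 5 + 5 + 8) / 5 = 30/5 = 6
  mean(B) = (6 + 6 + 6 + 7 + 8) / 5 = 33/5 = 6.6

Step 2 — sample variances and covariances s[i,j] = (1/(n-1)) · Σ_k (x_{k,i} - mean_i) · (x_{k,j} - mean_j), with n-1 = 4:
  s[A,A] = ((0)·(0) + (0)·(0) + (-1)·(-1) + (-1)·(-1) + (2)·(2)) / 4 = 6/4 = 1.5
  s[A,B] = ((0)·(-0.6) + (0)·(-0.6) + (-1)·(-0.6) + (-1)·(0.4) + (2)·(1.4)) / 4 = 3/4 = 0.75
  s[B,B] = ((-0.6)·(-0.6) + (-0.6)·(-0.6) + (-0.6)·(-0.6) + (0.4)·(0.4) + (1.4)·(1.4)) / 4 = 3.2/4 = 0.8
  Sample standard deviations s_i = √(s[i,i]):
  s(A) = √(1.5) = 1.2247
  s(B) = √(0.8) = 0.8944

Step 3 — r_{ij} = s_{ij} / (s_i · s_j):
  r[A,A] = 1 (diagonal).
  r[A,B] = 0.75 / (1.2247 · 0.8944) = 0.75 / 1.0954 = 0.6847
  r[B,B] = 1 (diagonal).

R is symmetric with unit diagonal. Assembling:

R = [[1, 0.6847],
 [0.6847, 1]]


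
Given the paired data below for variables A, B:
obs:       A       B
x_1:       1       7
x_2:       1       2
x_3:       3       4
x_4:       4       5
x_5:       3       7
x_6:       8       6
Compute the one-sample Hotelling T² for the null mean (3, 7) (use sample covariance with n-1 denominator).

Step 1 — sample mean vector:
  mean(A) = (1 + 1 + 3 + 4 + 3 + 8) / 6 = 20/6 = 3.3333
  mean(B) = (7 + 2 + 4 + 5 + 7 + 6) / 6 = 31/6 = 5.1667
  x̄ = (3.3333, 5.1667),  deviation x̄ - mu_0 = (3.3333, 5.1667) - (3, 7) = (0.3333, -1.8333).

Step 2 — sample covariance matrix, S[i,j] = (1/(n-1)) · Σ_k (x_{k,i} - mean_i) · (x_{k,j} - mean_j), divisor n-1 = 5:
  S[A,A] = ((-2.3333)·(-2.3333) + (-2.3333)·(-2.3333) + (-0.3333)·(-0.3333) + (0.6667)·(0.6667) + (-0.3333)·(-0.3333) + (4.6667)·(4.6667)) / 5 = 33.3333/5 = 6.6667
  S[A,B] = ((-2.3333)·(1.8333) + (-2.3333)·(-3.1667) + (-0.3333)·(-1.1667) + (0.6667)·(-0.1667) + (-0.3333)·(1.8333) + (4.6667)·(0.8333)) / 5 = 6.6667/5 = 1.3333
  S[B,B] = ((1.8333)·(1.8333) + (-3.1667)·(-3.1667) + (-1.1667)·(-1.1667) + (-0.1667)·(-0.1667) + (1.8333)·(1.8333) + (0.8333)·(0.8333)) / 5 = 18.8333/5 = 3.7667
  S = [[6.6667, 1.3333],
 [1.3333, 3.7667]].

Step 3 — invert S. det(S) = 6.6667·3.7667 - (1.3333)² = 23.3333.
  S^{-1} = (1/det) · [[d, -b], [-b, a]] = [[0.1614, -0.0571],
 [-0.0571, 0.2857]].

Step 4 — quadratic form (x̄ - mu_0)^T · S^{-1} · (x̄ - mu_0):
  S^{-1} · (x̄ - mu_0) = (0.1586, -0.5429),
  (x̄ - mu_0)^T · [...] = (0.3333)·(0.1586) + (-1.8333)·(-0.5429) = 1.0481.

Step 5 — scale by n: T² = 6 · 1.0481 = 6.2886.

T² ≈ 6.2886


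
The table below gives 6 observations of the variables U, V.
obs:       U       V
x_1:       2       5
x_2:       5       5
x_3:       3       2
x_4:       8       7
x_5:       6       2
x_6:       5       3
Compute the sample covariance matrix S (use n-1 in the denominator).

Step 1 — column means:
  mean(U) = (2 + 5 + 3 + 8 + 6 + 5) / 6 = 29/6 = 4.8333
  mean(V) = (5 + 5 + 2 + 7 + 2 + 3) / 6 = 24/6 = 4

Step 2 — sample covariance S[i,j] = (1/(n-1)) · Σ_k (x_{k,i} - mean_i) · (x_{k,j} - mean_j), with n-1 = 5.
  S[U,U] = ((-2.8333)·(-2.8333) + (0.1667)·(0.1667) + (-1.8333)·(-1.8333) + (3.1667)·(3.1667) + (1.1667)·(1.1667) + (0.1667)·(0.1667)) / 5 = 22.8333/5 = 4.5667
  S[U,V] = ((-2.8333)·(1) + (0.1667)·(1) + (-1.8333)·(-2) + (3.1667)·(3) + (1.1667)·(-2) + (0.1667)·(-1)) / 5 = 8/5 = 1.6
  S[V,V] = ((1)·(1) + (1)·(1) + (-2)·(-2) + (3)·(3) + (-2)·(-2) + (-1)·(-1)) / 5 = 20/5 = 4

S is symmetric (S[j,i] = S[i,j]). Assembling:

S = [[4.5667, 1.6],
 [1.6, 4]]


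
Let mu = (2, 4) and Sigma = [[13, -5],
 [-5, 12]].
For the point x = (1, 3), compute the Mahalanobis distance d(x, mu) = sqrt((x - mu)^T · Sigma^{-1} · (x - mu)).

Step 1 — centre the observation: (x - mu) = (-1, -1).

Step 2 — invert Sigma. det(Sigma) = 13·12 - (-5)² = 131.
  Sigma^{-1} = (1/det) · [[d, -b], [-b, a]] = [[0.0916, 0.0382],
 [0.0382, 0.0992]].

Step 3 — form the quadratic (x - mu)^T · Sigma^{-1} · (x - mu):
  Sigma^{-1} · (x - mu) = (-0.1298, -0.1374).
  (x - mu)^T · [Sigma^{-1} · (x - mu)] = (-1)·(-0.1298) + (-1)·(-0.1374) = 0.2672.

Step 4 — take square root: d = √(0.2672) ≈ 0.5169.

d(x, mu) = √(0.2672) ≈ 0.5169


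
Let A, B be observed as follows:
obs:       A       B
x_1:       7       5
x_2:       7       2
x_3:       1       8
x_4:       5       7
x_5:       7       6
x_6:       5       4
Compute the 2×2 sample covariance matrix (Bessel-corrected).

Step 1 — column means:
  mean(A) = (7 + 7 + 1 + 5 + 7 + 5) / 6 = 32/6 = 5.3333
  mean(B) = (5 + 2 + 8 + 7 + 6 + 4) / 6 = 32/6 = 5.3333

Step 2 — sample covariance S[i,j] = (1/(n-1)) · Σ_k (x_{k,i} - mean_i) · (x_{k,j} - mean_j), with n-1 = 5.
  S[A,A] = ((1.6667)·(1.6667) + (1.6667)·(1.6667) + (-4.3333)·(-4.3333) + (-0.3333)·(-0.3333) + (1.6667)·(1.6667) + (-0.3333)·(-0.3333)) / 5 = 27.3333/5 = 5.4667
  S[A,B] = ((1.6667)·(-0.3333) + (1.6667)·(-3.3333) + (-4.3333)·(2.6667) + (-0.3333)·(1.6667) + (1.6667)·(0.6667) + (-0.3333)·(-1.3333)) / 5 = -16.6667/5 = -3.3333
  S[B,B] = ((-0.3333)·(-0.3333) + (-3.3333)·(-3.3333) + (2.6667)·(2.6667) + (1.6667)·(1.6667) + (0.6667)·(0.6667) + (-1.3333)·(-1.3333)) / 5 = 23.3333/5 = 4.6667

S is symmetric (S[j,i] = S[i,j]). Assembling:

S = [[5.4667, -3.3333],
 [-3.3333, 4.6667]]


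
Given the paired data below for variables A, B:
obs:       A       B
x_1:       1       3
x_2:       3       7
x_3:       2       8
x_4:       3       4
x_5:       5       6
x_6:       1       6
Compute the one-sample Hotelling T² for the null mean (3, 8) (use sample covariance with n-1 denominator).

Step 1 — sample mean vector:
  mean(A) = (1 + 3 + 2 + 3 + 5 + 1) / 6 = 15/6 = 2.5
  mean(B) = (3 + 7 + 8 + 4 + 6 + 6) / 6 = 34/6 = 5.6667
  x̄ = (2.5, 5.6667),  deviation x̄ - mu_0 = (2.5, 5.6667) - (3, 8) = (-0.5, -2.3333).

Step 2 — sample covariance matrix, S[i,j] = (1/(n-1)) · Σ_k (x_{k,i} - mean_i) · (x_{k,j} - mean_j), divisor n-1 = 5:
  S[A,A] = ((-1.5)·(-1.5) + (0.5)·(0.5) + (-0.5)·(-0.5) + (0.5)·(0.5) + (2.5)·(2.5) + (-1.5)·(-1.5)) / 5 = 11.5/5 = 2.3
  S[A,B] = ((-1.5)·(-2.6667) + (0.5)·(1.3333) + (-0.5)·(2.3333) + (0.5)·(-1.6667) + (2.5)·(0.3333) + (-1.5)·(0.3333)) / 5 = 3/5 = 0.6
  S[B,B] = ((-2.6667)·(-2.6667) + (1.3333)·(1.3333) + (2.3333)·(2.3333) + (-1.6667)·(-1.6667) + (0.3333)·(0.3333) + (0.3333)·(0.3333)) / 5 = 17.3333/5 = 3.4667
  S = [[2.3, 0.6],
 [0.6, 3.4667]].

Step 3 — invert S. det(S) = 2.3·3.4667 - (0.6)² = 7.6133.
  S^{-1} = (1/det) · [[d, -b], [-b, a]] = [[0.4553, -0.0788],
 [-0.0788, 0.3021]].

Step 4 — quadratic form (x̄ - mu_0)^T · S^{-1} · (x̄ - mu_0):
  S^{-1} · (x̄ - mu_0) = (-0.0438, -0.6655),
  (x̄ - mu_0)^T · [...] = (-0.5)·(-0.0438) + (-2.3333)·(-0.6655) = 1.5747.

Step 5 — scale by n: T² = 6 · 1.5747 = 9.4483.

T² ≈ 9.4483


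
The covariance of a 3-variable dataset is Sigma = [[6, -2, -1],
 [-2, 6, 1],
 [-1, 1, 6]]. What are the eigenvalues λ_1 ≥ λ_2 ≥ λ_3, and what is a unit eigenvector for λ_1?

Step 1 — characteristic polynomial p(λ) = det(λI - Sigma) = λ³ - tr·λ² + c_1·λ - det, where tr = trace, c_1 = sum of the principal 2×2 minors, det = det(Sigma):
  tr = 6 + 6 + 6 = 18,
  c_1 = (6·6 - (-2)²) + (6·6 - (-1)²) + (6·6 - (1)²) = 32 + 35 + 35 = 102,
  det = 6·(6·6 - (1)²) - (-2)·((-2)·6 - (1)·(-1)) + (-1)·((-2)·(1) - 6·(-1)) = 6·(35) - (-2)·(-11) + (-1)·(4) = 184.
  So p(λ) = λ³ - 18λ² + 102λ - 184.
Step 2 — look for an integer root (rational root theorem: any rational root is an integer divisor of 184). Testing λ = 4:
  p(4) = 64 - 288 + 408 - 184 = 0  ✓
  Dividing out (λ - 4): p(λ) = (λ - 4)(λ² - 14λ + 46).
Step 3 — remaining eigenvalues from the quadratic λ² - 14λ + 46 = 0:
  Δ = 14² - 4·46 = 196 - 184 = 12,  λ = (14 ± √12)/2 = (14 ± 3.4641)/2 ≈ 8.7321 or 5.2679.
  Sorted: λ_1 = 8.7321,  λ_2 = 5.2679,  λ_3 = 4  (check: sum = 18 = tr ✓).

Step 4 — unit eigenvector for λ_1 ≈ 8.7321: v spans the null space of (Sigma - λ_1 I), whose rows are
  r_1 = (-2.7321, -2, -1),  r_2 = (-2, -2.7321, 1),  r_3 = (-1, 1, -2.7321).
  v is orthogonal to every row, so take v ∝ r_1 × r_2 = ((-2)·(1) - (-1)·(-2.7321), (-1)·(-2) - (-2.7321)·(1), (-2.7321)·(-2.7321) - (-2)·(-2)) ≈ (-4.7321, 4.7321, 3.4641).
  Rescale (multiply by -1 so the first nonzero entry is positive): u = (4.7321, -4.7321, -3.4641).
  ||u|| = √((4.7321)² + (-4.7321)² + (-3.4641)²) = √(56.7846) ≈ 7.5356,  v_1 = u/||u|| ≈ (0.628, -0.628, -0.4597) (||v_1|| = 1).

λ_1 = 8.7321,  λ_2 = 5.2679,  λ_3 = 4;  v_1 ≈ (0.628, -0.628, -0.4597)


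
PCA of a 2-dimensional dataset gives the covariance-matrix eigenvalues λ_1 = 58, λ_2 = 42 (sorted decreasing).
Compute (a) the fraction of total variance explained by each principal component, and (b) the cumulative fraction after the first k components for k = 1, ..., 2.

Step 1 — total variance = trace(Sigma) = Σ λ_i = 58 + 42 = 100.

Step 2 — fraction explained by component i = λ_i / Σ λ:
  PC1: 58/100 = 0.58
  PC2: 42/100 = 0.42

Step 3 — cumulative fraction after k components = (λ_1 + ... + λ_k) / Σ λ:
  k = 1: 58/100 = 0.58
  k = 2: (58 + 42)/100 = 100/100 = 1

Summary (fraction, with percent):

explained: PC1 0.58 (58%), PC2 0.42 (42%);  cumulative: 0.58, 1


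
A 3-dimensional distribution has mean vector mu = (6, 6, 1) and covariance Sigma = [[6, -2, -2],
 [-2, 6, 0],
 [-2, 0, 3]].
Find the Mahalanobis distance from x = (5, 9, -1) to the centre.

Step 1 — centre the observation: (x - mu) = (-1, 3, -2).

Step 2 — invert Sigma (cofactor / det for 3×3, or solve directly):
  Sigma^{-1} = [[0.25, 0.0833, 0.1667],
 [0.0833, 0.1944, 0.0556],
 [0.1667, 0.0556, 0.4444]].

Step 3 — form the quadratic (x - mu)^T · Sigma^{-1} · (x - mu):
  Sigma^{-1} · (x - mu) = (-0.3333, 0.3889, -0.8889).
  (x - mu)^T · [Sigma^{-1} · (x - mu)] = (-1)·(-0.3333) + (3)·(0.3889) + (-2)·(-0.8889) = 3.2778.

Step 4 — take square root: d = √(3.2778) ≈ 1.8105.

d(x, mu) = √(3.2778) ≈ 1.8105


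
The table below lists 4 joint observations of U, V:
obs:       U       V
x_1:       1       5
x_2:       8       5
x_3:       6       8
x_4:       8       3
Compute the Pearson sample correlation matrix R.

Step 1 — column means:
  mean(U) = (1 + 8 + 6 + 8) / 4 = 23/4 = 5.75
  mean(V) = (5 + 5 + 8 + 3) / 4 = 21/4 = 5.25

Step 2 — sample variances and covariances s[i,j] = (1/(n-1)) · Σ_k (x_{k,i} - mean_i) · (x_{k,j} - mean_j), with n-1 = 3:
  s[U,U] = ((-4.75)·(-4.75) + (2.25)·(2.25) + (0.25)·(0.25) + (2.25)·(2.25)) / 3 = 32.75/3 = 10.9167
  s[U,V] = ((-4.75)·(-0.25) + (2.25)·(-0.25) + (0.25)·(2.75) + (2.25)·(-2.25)) / 3 = -3.75/3 = -1.25
  s[V,V] = ((-0.25)·(-0.25) + (-0.25)·(-0.25) + (2.75)·(2.75) + (-2.25)·(-2.25)) / 3 = 12.75/3 = 4.25
  Sample standard deviations s_i = √(s[i,i]):
  s(U) = √(10.9167) = 3.304
  s(V) = √(4.25) = 2.0616

Step 3 — r_{ij} = s_{ij} / (s_i · s_j):
  r[U,U] = 1 (diagonal).
  r[U,V] = -1.25 / (3.304 · 2.0616) = -1.25 / 6.8114 = -0.1835
  r[V,V] = 1 (diagonal).

R is symmetric with unit diagonal. Assembling:

R = [[1, -0.1835],
 [-0.1835, 1]]


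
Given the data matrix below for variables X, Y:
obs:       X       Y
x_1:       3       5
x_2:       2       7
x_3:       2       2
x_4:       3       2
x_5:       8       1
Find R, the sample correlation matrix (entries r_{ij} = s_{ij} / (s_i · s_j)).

Step 1 — column means:
  mean(X) = (3 + 2 + 2 + 3 + 8) / 5 = 18/5 = 3.6
  mean(Y) = (5 + 7 + 2 + 2 + 1) / 5 = 17/5 = 3.4

Step 2 — sample variances and covariances s[i,j] = (1/(n-1)) · Σ_k (x_{k,i} - mean_i) · (x_{k,j} - mean_j), with n-1 = 4:
  s[X,X] = ((-0.6)·(-0.6) + (-1.6)·(-1.6) + (-1.6)·(-1.6) + (-0.6)·(-0.6) + (4.4)·(4.4)) / 4 = 25.2/4 = 6.3
  s[X,Y] = ((-0.6)·(1.6) + (-1.6)·(3.6) + (-1.6)·(-1.4) + (-0.6)·(-1.4) + (4.4)·(-2.4)) / 4 = -14.2/4 = -3.55
  s[Y,Y] = ((1.6)·(1.6) + (3.6)·(3.6) + (-1.4)·(-1.4) + (-1.4)·(-1.4) + (-2.4)·(-2.4)) / 4 = 25.2/4 = 6.3
  Sample standard deviations s_i = √(s[i,i]):
  s(X) = √(6.3) = 2.51
  s(Y) = √(6.3) = 2.51

Step 3 — r_{ij} = s_{ij} / (s_i · s_j):
  r[X,X] = 1 (diagonal).
  r[X,Y] = -3.55 / (2.51 · 2.51) = -3.55 / 6.3 = -0.5635
  r[Y,Y] = 1 (diagonal).

R is symmetric with unit diagonal. Assembling:

R = [[1, -0.5635],
 [-0.5635, 1]]


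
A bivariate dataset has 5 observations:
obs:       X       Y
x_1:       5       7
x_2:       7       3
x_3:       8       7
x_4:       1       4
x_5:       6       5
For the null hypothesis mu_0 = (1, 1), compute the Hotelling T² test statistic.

Step 1 — sample mean vector:
  mean(X) = (5 + 7 + 8 + 1 + 6) / 5 = 27/5 = 5.4
  mean(Y) = (7 + 3 + 7 + 4 + 5) / 5 = 26/5 = 5.2
  x̄ = (5.4, 5.2),  deviation x̄ - mu_0 = (5.4, 5.2) - (1, 1) = (4.4, 4.2).

Step 2 — sample covariance matrix, S[i,j] = (1/(n-1)) · Σ_k (x_{k,i} - mean_i) · (x_{k,j} - mean_j), divisor n-1 = 4:
  S[X,X] = ((-0.4)·(-0.4) + (1.6)·(1.6) + (2.6)·(2.6) + (-4.4)·(-4.4) + (0.6)·(0.6)) / 4 = 29.2/4 = 7.3
  S[X,Y] = ((-0.4)·(1.8) + (1.6)·(-2.2) + (2.6)·(1.8) + (-4.4)·(-1.2) + (0.6)·(-0.2)) / 4 = 5.6/4 = 1.4
  S[Y,Y] = ((1.8)·(1.8) + (-2.2)·(-2.2) + (1.8)·(1.8) + (-1.2)·(-1.2) + (-0.2)·(-0.2)) / 4 = 12.8/4 = 3.2
  S = [[7.3, 1.4],
 [1.4, 3.2]].

Step 3 — invert S. det(S) = 7.3·3.2 - (1.4)² = 21.4.
  S^{-1} = (1/det) · [[d, -b], [-b, a]] = [[0.1495, -0.0654],
 [-0.0654, 0.3411]].

Step 4 — quadratic form (x̄ - mu_0)^T · S^{-1} · (x̄ - mu_0):
  S^{-1} · (x̄ - mu_0) = (0.3832, 1.1449),
  (x̄ - mu_0)^T · [...] = (4.4)·(0.3832) + (4.2)·(1.1449) = 6.4944.

Step 5 — scale by n: T² = 5 · 6.4944 = 32.472.

T² ≈ 32.472


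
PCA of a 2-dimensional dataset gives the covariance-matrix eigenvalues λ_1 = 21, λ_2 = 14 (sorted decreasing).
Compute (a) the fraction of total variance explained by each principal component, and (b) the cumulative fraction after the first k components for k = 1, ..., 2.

Step 1 — total variance = trace(Sigma) = Σ λ_i = 21 + 14 = 35.

Step 2 — fraction explained by component i = λ_i / Σ λ:
  PC1: 21/35 = 0.6
  PC2: 14/35 = 0.4

Step 3 — cumulative fraction after k components = (λ_1 + ... + λ_k) / Σ λ:
  k = 1: 21/35 = 0.6
  k = 2: (21 + 14)/35 = 35/35 = 1

Summary (fraction, with percent):

explained: PC1 0.6 (60%), PC2 0.4 (40%);  cumulative: 0.6, 1


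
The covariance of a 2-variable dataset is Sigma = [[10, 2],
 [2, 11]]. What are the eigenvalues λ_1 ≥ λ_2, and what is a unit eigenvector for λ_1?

Step 1 — characteristic polynomial of 2×2 Sigma:
  det(Sigma - λI) = λ² - trace · λ + det = 0.
  trace = 10 + 11 = 21, det = 10·11 - (2)² = 106.
Step 2 — discriminant:
  Δ = trace² - 4·det = 441 - 424 = 17.
Step 3 — eigenvalues:
  λ = (trace ± √Δ)/2 = (21 ± 4.1231)/2,
  λ_1 = 12.5616,  λ_2 = 8.4384.

Step 4 — unit eigenvector for λ_1: solve (Sigma - λ_1 I)v = 0. First row:
  (10 - 12.5616)·v_x + (2)·v_y = 0, i.e. (-2.5616)·v_x + (2)·v_y = 0,
  so v ∝ (b, λ_1 - a) = (2, 2.5616) = u.
  ||u|| = √((2)² + (2.5616)²) = √(10.5616) ≈ 3.2499,
  v_1 = u/||u|| ≈ (0.6154, 0.7882) (||v_1|| = 1).

λ_1 = 12.5616,  λ_2 = 8.4384;  v_1 ≈ (0.6154, 0.7882)


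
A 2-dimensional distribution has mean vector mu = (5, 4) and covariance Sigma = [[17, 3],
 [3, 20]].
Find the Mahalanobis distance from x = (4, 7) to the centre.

Step 1 — centre the observation: (x - mu) = (-1, 3).

Step 2 — invert Sigma. det(Sigma) = 17·20 - (3)² = 331.
  Sigma^{-1} = (1/det) · [[d, -b], [-b, a]] = [[0.0604, -0.0091],
 [-0.0091, 0.0514]].

Step 3 — form the quadratic (x - mu)^T · Sigma^{-1} · (x - mu):
  Sigma^{-1} · (x - mu) = (-0.0876, 0.1631).
  (x - mu)^T · [Sigma^{-1} · (x - mu)] = (-1)·(-0.0876) + (3)·(0.1631) = 0.577.

Step 4 — take square root: d = √(0.577) ≈ 0.7596.

d(x, mu) = √(0.577) ≈ 0.7596


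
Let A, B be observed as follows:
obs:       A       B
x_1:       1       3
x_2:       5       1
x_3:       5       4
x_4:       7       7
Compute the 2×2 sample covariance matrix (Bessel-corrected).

Step 1 — column means:
  mean(A) = (1 + 5 + 5 + 7) / 4 = 18/4 = 4.5
  mean(B) = (3 + 1 + 4 + 7) / 4 = 15/4 = 3.75

Step 2 — sample covariance S[i,j] = (1/(n-1)) · Σ_k (x_{k,i} - mean_i) · (x_{k,j} - mean_j), with n-1 = 3.
  S[A,A] = ((-3.5)·(-3.5) + (0.5)·(0.5) + (0.5)·(0.5) + (2.5)·(2.5)) / 3 = 19/3 = 6.3333
  S[A,B] = ((-3.5)·(-0.75) + (0.5)·(-2.75) + (0.5)·(0.25) + (2.5)·(3.25)) / 3 = 9.5/3 = 3.1667
  S[B,B] = ((-0.75)·(-0.75) + (-2.75)·(-2.75) + (0.25)·(0.25) + (3.25)·(3.25)) / 3 = 18.75/3 = 6.25

S is symmetric (S[j,i] = S[i,j]). Assembling:

S = [[6.3333, 3.1667],
 [3.1667, 6.25]]


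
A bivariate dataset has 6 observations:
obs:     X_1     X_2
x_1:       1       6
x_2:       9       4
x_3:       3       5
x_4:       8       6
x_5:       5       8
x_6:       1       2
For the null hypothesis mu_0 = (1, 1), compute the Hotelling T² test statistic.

Step 1 — sample mean vector:
  mean(X_1) = (1 + 9 + 3 + 8 + 5 + 1) / 6 = 27/6 = 4.5
  mean(X_2) = (6 + 4 + 5 + 6 + 8 + 2) / 6 = 31/6 = 5.1667
  x̄ = (4.5, 5.1667),  deviation x̄ - mu_0 = (4.5, 5.1667) - (1, 1) = (3.5, 4.1667).

Step 2 — sample covariance matrix, S[i,j] = (1/(n-1)) · Σ_k (x_{k,i} - mean_i) · (x_{k,j} - mean_j), divisor n-1 = 5:
  S[X_1,X_1] = ((-3.5)·(-3.5) + (4.5)·(4.5) + (-1.5)·(-1.5) + (3.5)·(3.5) + (0.5)·(0.5) + (-3.5)·(-3.5)) / 5 = 59.5/5 = 11.9
  S[X_1,X_2] = ((-3.5)·(0.8333) + (4.5)·(-1.1667) + (-1.5)·(-0.1667) + (3.5)·(0.8333) + (0.5)·(2.8333) + (-3.5)·(-3.1667)) / 5 = 7.5/5 = 1.5
  S[X_2,X_2] = ((0.8333)·(0.8333) + (-1.1667)·(-1.1667) + (-0.1667)·(-0.1667) + (0.8333)·(0.8333) + (2.8333)·(2.8333) + (-3.1667)·(-3.1667)) / 5 = 20.8333/5 = 4.1667
  S = [[11.9, 1.5],
 [1.5, 4.1667]].

Step 3 — invert S. det(S) = 11.9·4.1667 - (1.5)² = 47.3333.
  S^{-1} = (1/det) · [[d, -b], [-b, a]] = [[0.088, -0.0317],
 [-0.0317, 0.2514]].

Step 4 — quadratic form (x̄ - mu_0)^T · S^{-1} · (x̄ - mu_0):
  S^{-1} · (x̄ - mu_0) = (0.1761, 0.9366),
  (x̄ - mu_0)^T · [...] = (3.5)·(0.1761) + (4.1667)·(0.9366) = 4.5188.

Step 5 — scale by n: T² = 6 · 4.5188 = 27.1127.

T² ≈ 27.1127


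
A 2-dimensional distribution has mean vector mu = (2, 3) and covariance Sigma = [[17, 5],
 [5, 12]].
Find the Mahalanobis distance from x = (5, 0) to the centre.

Step 1 — centre the observation: (x - mu) = (3, -3).

Step 2 — invert Sigma. det(Sigma) = 17·12 - (5)² = 179.
  Sigma^{-1} = (1/det) · [[d, -b], [-b, a]] = [[0.067, -0.0279],
 [-0.0279, 0.095]].

Step 3 — form the quadratic (x - mu)^T · Sigma^{-1} · (x - mu):
  Sigma^{-1} · (x - mu) = (0.2849, -0.3687).
  (x - mu)^T · [Sigma^{-1} · (x - mu)] = (3)·(0.2849) + (-3)·(-0.3687) = 1.9609.

Step 4 — take square root: d = √(1.9609) ≈ 1.4003.

d(x, mu) = √(1.9609) ≈ 1.4003


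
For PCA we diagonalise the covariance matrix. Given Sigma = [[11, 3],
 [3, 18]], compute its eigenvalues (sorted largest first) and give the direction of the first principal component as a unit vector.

Step 1 — characteristic polynomial of 2×2 Sigma:
  det(Sigma - λI) = λ² - trace · λ + det = 0.
  trace = 11 + 18 = 29, det = 11·18 - (3)² = 189.
Step 2 — discriminant:
  Δ = trace² - 4·det = 841 - 756 = 85.
Step 3 — eigenvalues:
  λ = (trace ± √Δ)/2 = (29 ± 9.2195)/2,
  λ_1 = 19.1098,  λ_2 = 9.8902.

Step 4 — unit eigenvector for λ_1: solve (Sigma - λ_1 I)v = 0. First row:
  (11 - 19.1098)·v_x + (3)·v_y = 0, i.e. (-8.1098)·v_x + (3)·v_y = 0,
  so v ∝ (b, λ_1 - a) = (3, 8.1098) = u.
  ||u|| = √((3)² + (8.1098)²) = √(74.7684) ≈ 8.6469,
  v_1 = u/||u|| ≈ (0.3469, 0.9379) (||v_1|| = 1).

λ_1 = 19.1098,  λ_2 = 9.8902;  v_1 ≈ (0.3469, 0.9379)


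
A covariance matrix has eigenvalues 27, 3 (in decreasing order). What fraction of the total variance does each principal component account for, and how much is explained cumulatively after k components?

Step 1 — total variance = trace(Sigma) = Σ λ_i = 27 + 3 = 30.

Step 2 — fraction explained by component i = λ_i / Σ λ:
  PC1: 27/30 = 0.9
  PC2: 3/30 = 0.1

Step 3 — cumulative fraction after k components = (λ_1 + ... + λ_k) / Σ λ:
  k = 1: 27/30 = 0.9
  k = 2: (27 + 3)/30 = 30/30 = 1

Summary (fraction, with percent):

explained: PC1 0.9 (90%), PC2 0.1 (10%);  cumulative: 0.9, 1


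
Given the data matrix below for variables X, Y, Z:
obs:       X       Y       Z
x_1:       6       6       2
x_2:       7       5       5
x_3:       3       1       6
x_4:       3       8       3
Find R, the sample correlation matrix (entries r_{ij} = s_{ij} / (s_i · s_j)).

Step 1 — column means:
  mean(X) = (6 + 7 + 3 + 3) / 4 = 19/4 = 4.75
  mean(Y) = (6 + 5 + 1 + 8) / 4 = 20/4 = 5
  mean(Z) = (2 + 5 + 6 + 3) / 4 = 16/4 = 4

Step 2 — sample variances and covariances s[i,j] = (1/(n-1)) · Σ_k (x_{k,i} - mean_i) · (x_{k,j} - mean_j), with n-1 = 3:
  s[X,X] = ((1.25)·(1.25) + (2.25)·(2.25) + (-1.75)·(-1.75) + (-1.75)·(-1.75)) / 3 = 12.75/3 = 4.25
  s[X,Y] = ((1.25)·(1) + (2.25)·(0) + (-1.75)·(-4) + (-1.75)·(3)) / 3 = 3/3 = 1
  s[X,Z] = ((1.25)·(-2) + (2.25)·(1) + (-1.75)·(2) + (-1.75)·(-1)) / 3 = -2/3 = -0.6667
  s[Y,Y] = ((1)·(1) + (0)·(0) + (-4)·(-4) + (3)·(3)) / 3 = 26/3 = 8.6667
  s[Y,Z] = ((1)·(-2) + (0)·(1) + (-4)·(2) + (3)·(-1)) / 3 = -13/3 = -4.3333
  s[Z,Z] = ((-2)·(-2) + (1)·(1) + (2)·(2) + (-1)·(-1)) / 3 = 10/3 = 3.3333
  Sample standard deviations s_i = √(s[i,i]):
  s(X) = √(4.25) = 2.0616
  s(Y) = √(8.6667) = 2.9439
  s(Z) = √(3.3333) = 1.8257

Step 3 — r_{ij} = s_{ij} / (s_i · s_j):
  r[X,X] = 1 (diagonal).
  r[X,Y] = 1 / (2.0616 · 2.9439) = 1 / 6.069 = 0.1648
  r[X,Z] = -0.6667 / (2.0616 · 1.8257) = -0.6667 / 3.7639 = -0.1771
  r[Y,Y] = 1 (diagonal).
  r[Y,Z] = -4.3333 / (2.9439 · 1.8257) = -4.3333 / 5.3748 = -0.8062
  r[Z,Z] = 1 (diagonal).

R is symmetric with unit diagonal. Assembling:

R = [[1, 0.1648, -0.1771],
 [0.1648, 1, -0.8062],
 [-0.1771, -0.8062, 1]]


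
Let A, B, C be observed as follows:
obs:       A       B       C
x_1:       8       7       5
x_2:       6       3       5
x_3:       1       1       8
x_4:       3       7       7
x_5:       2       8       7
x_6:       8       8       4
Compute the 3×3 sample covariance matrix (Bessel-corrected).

Step 1 — column means:
  mean(A) = (8 + 6 + 1 + 3 + 2 + 8) / 6 = 28/6 = 4.6667
  mean(B) = (7 + 3 + 1 + 7 + 8 + 8) / 6 = 34/6 = 5.6667
  mean(C) = (5 + 5 + 8 + 7 + 7 + 4) / 6 = 36/6 = 6

Step 2 — sample covariance S[i,j] = (1/(n-1)) · Σ_k (x_{k,i} - mean_i) · (x_{k,j} - mean_j), with n-1 = 5.
  S[A,A] = ((3.3333)·(3.3333) + (1.3333)·(1.3333) + (-3.6667)·(-3.6667) + (-1.6667)·(-1.6667) + (-2.6667)·(-2.6667) + (3.3333)·(3.3333)) / 5 = 47.3333/5 = 9.4667
  S[A,B] = ((3.3333)·(1.3333) + (1.3333)·(-2.6667) + (-3.6667)·(-4.6667) + (-1.6667)·(1.3333) + (-2.6667)·(2.3333) + (3.3333)·(2.3333)) / 5 = 17.3333/5 = 3.4667
  S[A,C] = ((3.3333)·(-1) + (1.3333)·(-1) + (-3.6667)·(2) + (-1.6667)·(1) + (-2.6667)·(1) + (3.3333)·(-2)) / 5 = -23/5 = -4.6
  S[B,B] = ((1.3333)·(1.3333) + (-2.6667)·(-2.6667) + (-4.6667)·(-4.6667) + (1.3333)·(1.3333) + (2.3333)·(2.3333) + (2.3333)·(2.3333)) / 5 = 43.3333/5 = 8.6667
  S[B,C] = ((1.3333)·(-1) + (-2.6667)·(-1) + (-4.6667)·(2) + (1.3333)·(1) + (2.3333)·(1) + (2.3333)·(-2)) / 5 = -9/5 = -1.8
  S[C,C] = ((-1)·(-1) + (-1)·(-1) + (2)·(2) + (1)·(1) + (1)·(1) + (-2)·(-2)) / 5 = 12/5 = 2.4

S is symmetric (S[j,i] = S[i,j]). Assembling:

S = [[9.4667, 3.4667, -4.6],
 [3.4667, 8.6667, -1.8],
 [-4.6, -1.8, 2.4]]


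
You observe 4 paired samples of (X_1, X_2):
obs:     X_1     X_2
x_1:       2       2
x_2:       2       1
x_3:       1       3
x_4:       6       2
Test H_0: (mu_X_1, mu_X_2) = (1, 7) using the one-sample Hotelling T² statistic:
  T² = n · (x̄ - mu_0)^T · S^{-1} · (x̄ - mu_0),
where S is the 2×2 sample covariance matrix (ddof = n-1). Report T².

Step 1 — sample mean vector:
  mean(X_1) = (2 + 2 + 1 + 6) / 4 = 11/4 = 2.75
  mean(X_2) = (2 + 1 + 3 + 2) / 4 = 8/4 = 2
  x̄ = (2.75, 2),  deviation x̄ - mu_0 = (2.75, 2) - (1, 7) = (1.75, -5).

Step 2 — sample covariance matrix, S[i,j] = (1/(n-1)) · Σ_k (x_{k,i} - mean_i) · (x_{k,j} - mean_j), divisor n-1 = 3:
  S[X_1,X_1] = ((-0.75)·(-0.75) + (-0.75)·(-0.75) + (-1.75)·(-1.75) + (3.25)·(3.25)) / 3 = 14.75/3 = 4.9167
  S[X_1,X_2] = ((-0.75)·(0) + (-0.75)·(-1) + (-1.75)·(1) + (3.25)·(0)) / 3 = -1/3 = -0.3333
  S[X_2,X_2] = ((0)·(0) + (-1)·(-1) + (1)·(1) + (0)·(0)) / 3 = 2/3 = 0.6667
  S = [[4.9167, -0.3333],
 [-0.3333, 0.6667]].

Step 3 — invert S. det(S) = 4.9167·0.6667 - (-0.3333)² = 3.1667.
  S^{-1} = (1/det) · [[d, -b], [-b, a]] = [[0.2105, 0.1053],
 [0.1053, 1.5526]].

Step 4 — quadratic form (x̄ - mu_0)^T · S^{-1} · (x̄ - mu_0):
  S^{-1} · (x̄ - mu_0) = (-0.1579, -7.5789),
  (x̄ - mu_0)^T · [...] = (1.75)·(-0.1579) + (-5)·(-7.5789) = 37.6184.

Step 5 — scale by n: T² = 4 · 37.6184 = 150.4737.

T² ≈ 150.4737


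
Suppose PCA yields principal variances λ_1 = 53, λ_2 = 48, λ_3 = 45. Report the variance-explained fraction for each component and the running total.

Step 1 — total variance = trace(Sigma) = Σ λ_i = 53 + 48 + 45 = 146.

Step 2 — fraction explained by component i = λ_i / Σ λ:
  PC1: 53/146 = 0.363
  PC2: 48/146 = 0.3288
  PC3: 45/146 = 0.3082

Step 3 — cumulative fraction after k components = (λ_1 + ... + λ_k) / Σ λ:
  k = 1: 53/146 = 0.363
  k = 2: (53 + 48)/146 = 101/146 = 0.6918
  k = 3: (53 + 48 + 45)/146 = 146/146 = 1

Summary (fraction, with percent):

explained: PC1 0.363 (36.3%), PC2 0.3288 (32.88%), PC3 0.3082 (30.82%);  cumulative: 0.363, 0.6918, 1
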